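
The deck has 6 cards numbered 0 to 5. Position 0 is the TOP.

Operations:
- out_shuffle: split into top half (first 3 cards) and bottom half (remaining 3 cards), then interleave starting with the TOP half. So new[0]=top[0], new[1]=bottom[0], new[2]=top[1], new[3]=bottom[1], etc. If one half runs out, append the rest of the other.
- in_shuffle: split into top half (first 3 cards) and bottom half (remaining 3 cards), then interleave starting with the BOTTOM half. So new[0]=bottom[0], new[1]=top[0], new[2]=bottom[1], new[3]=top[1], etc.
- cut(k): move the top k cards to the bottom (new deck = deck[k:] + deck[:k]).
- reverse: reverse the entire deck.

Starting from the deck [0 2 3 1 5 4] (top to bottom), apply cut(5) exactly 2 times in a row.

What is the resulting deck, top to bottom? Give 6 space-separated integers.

After op 1 (cut(5)): [4 0 2 3 1 5]
After op 2 (cut(5)): [5 4 0 2 3 1]

Answer: 5 4 0 2 3 1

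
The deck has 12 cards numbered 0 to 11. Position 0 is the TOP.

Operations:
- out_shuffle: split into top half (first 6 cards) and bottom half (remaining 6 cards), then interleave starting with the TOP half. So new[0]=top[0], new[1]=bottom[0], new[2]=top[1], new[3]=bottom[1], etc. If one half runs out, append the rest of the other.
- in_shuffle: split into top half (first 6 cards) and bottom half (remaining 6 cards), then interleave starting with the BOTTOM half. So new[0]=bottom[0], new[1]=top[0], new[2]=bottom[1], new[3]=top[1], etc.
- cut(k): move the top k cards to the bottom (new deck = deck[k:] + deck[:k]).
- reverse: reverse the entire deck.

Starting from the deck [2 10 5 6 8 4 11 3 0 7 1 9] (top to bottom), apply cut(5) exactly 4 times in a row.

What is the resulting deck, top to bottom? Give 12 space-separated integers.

Answer: 0 7 1 9 2 10 5 6 8 4 11 3

Derivation:
After op 1 (cut(5)): [4 11 3 0 7 1 9 2 10 5 6 8]
After op 2 (cut(5)): [1 9 2 10 5 6 8 4 11 3 0 7]
After op 3 (cut(5)): [6 8 4 11 3 0 7 1 9 2 10 5]
After op 4 (cut(5)): [0 7 1 9 2 10 5 6 8 4 11 3]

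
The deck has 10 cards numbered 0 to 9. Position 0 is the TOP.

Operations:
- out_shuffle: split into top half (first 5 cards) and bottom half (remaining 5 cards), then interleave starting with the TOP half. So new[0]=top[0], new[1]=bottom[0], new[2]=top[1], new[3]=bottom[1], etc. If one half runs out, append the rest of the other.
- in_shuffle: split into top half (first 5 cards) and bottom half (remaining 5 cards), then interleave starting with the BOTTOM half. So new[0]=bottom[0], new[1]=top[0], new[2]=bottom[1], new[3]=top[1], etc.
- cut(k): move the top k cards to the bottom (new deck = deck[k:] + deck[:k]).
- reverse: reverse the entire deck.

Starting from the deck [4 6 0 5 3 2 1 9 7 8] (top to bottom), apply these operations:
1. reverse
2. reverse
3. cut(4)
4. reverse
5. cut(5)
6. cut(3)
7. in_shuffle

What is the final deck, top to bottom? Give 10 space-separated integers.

After op 1 (reverse): [8 7 9 1 2 3 5 0 6 4]
After op 2 (reverse): [4 6 0 5 3 2 1 9 7 8]
After op 3 (cut(4)): [3 2 1 9 7 8 4 6 0 5]
After op 4 (reverse): [5 0 6 4 8 7 9 1 2 3]
After op 5 (cut(5)): [7 9 1 2 3 5 0 6 4 8]
After op 6 (cut(3)): [2 3 5 0 6 4 8 7 9 1]
After op 7 (in_shuffle): [4 2 8 3 7 5 9 0 1 6]

Answer: 4 2 8 3 7 5 9 0 1 6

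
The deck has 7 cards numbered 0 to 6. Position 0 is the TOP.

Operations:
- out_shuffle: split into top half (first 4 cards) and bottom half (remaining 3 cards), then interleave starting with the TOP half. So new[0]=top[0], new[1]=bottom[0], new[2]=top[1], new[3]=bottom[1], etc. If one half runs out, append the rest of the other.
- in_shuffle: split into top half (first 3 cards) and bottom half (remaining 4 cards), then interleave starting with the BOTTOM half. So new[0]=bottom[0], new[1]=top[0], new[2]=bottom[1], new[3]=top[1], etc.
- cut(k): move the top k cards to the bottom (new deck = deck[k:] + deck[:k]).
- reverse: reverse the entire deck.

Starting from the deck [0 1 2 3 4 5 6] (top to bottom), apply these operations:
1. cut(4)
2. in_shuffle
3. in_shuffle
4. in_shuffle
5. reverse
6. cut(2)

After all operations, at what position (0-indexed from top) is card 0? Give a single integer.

After op 1 (cut(4)): [4 5 6 0 1 2 3]
After op 2 (in_shuffle): [0 4 1 5 2 6 3]
After op 3 (in_shuffle): [5 0 2 4 6 1 3]
After op 4 (in_shuffle): [4 5 6 0 1 2 3]
After op 5 (reverse): [3 2 1 0 6 5 4]
After op 6 (cut(2)): [1 0 6 5 4 3 2]
Card 0 is at position 1.

Answer: 1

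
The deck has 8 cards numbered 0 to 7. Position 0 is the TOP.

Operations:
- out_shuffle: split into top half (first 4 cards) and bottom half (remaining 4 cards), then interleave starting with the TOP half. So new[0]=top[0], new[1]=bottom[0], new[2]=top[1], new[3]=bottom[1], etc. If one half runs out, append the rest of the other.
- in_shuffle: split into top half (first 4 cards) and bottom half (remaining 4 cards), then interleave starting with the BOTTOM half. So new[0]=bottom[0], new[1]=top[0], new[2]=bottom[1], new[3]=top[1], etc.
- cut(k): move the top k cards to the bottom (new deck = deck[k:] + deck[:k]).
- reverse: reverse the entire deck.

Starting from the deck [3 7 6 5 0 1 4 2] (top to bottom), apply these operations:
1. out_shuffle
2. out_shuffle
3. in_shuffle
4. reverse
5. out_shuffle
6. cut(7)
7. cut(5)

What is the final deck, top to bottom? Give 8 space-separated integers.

After op 1 (out_shuffle): [3 0 7 1 6 4 5 2]
After op 2 (out_shuffle): [3 6 0 4 7 5 1 2]
After op 3 (in_shuffle): [7 3 5 6 1 0 2 4]
After op 4 (reverse): [4 2 0 1 6 5 3 7]
After op 5 (out_shuffle): [4 6 2 5 0 3 1 7]
After op 6 (cut(7)): [7 4 6 2 5 0 3 1]
After op 7 (cut(5)): [0 3 1 7 4 6 2 5]

Answer: 0 3 1 7 4 6 2 5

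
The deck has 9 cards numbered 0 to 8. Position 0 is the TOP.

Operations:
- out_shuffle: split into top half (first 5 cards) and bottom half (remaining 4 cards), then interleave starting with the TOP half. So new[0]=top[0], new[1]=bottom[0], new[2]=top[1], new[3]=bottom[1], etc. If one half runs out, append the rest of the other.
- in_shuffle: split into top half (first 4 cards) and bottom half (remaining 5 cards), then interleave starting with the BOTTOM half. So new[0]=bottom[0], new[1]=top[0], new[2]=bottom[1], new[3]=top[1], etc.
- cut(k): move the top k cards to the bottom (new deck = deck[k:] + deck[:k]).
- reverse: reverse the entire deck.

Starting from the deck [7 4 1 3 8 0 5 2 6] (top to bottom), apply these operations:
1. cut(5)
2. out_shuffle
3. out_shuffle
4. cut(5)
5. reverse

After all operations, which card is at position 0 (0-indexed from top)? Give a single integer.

Answer: 5

Derivation:
After op 1 (cut(5)): [0 5 2 6 7 4 1 3 8]
After op 2 (out_shuffle): [0 4 5 1 2 3 6 8 7]
After op 3 (out_shuffle): [0 3 4 6 5 8 1 7 2]
After op 4 (cut(5)): [8 1 7 2 0 3 4 6 5]
After op 5 (reverse): [5 6 4 3 0 2 7 1 8]
Position 0: card 5.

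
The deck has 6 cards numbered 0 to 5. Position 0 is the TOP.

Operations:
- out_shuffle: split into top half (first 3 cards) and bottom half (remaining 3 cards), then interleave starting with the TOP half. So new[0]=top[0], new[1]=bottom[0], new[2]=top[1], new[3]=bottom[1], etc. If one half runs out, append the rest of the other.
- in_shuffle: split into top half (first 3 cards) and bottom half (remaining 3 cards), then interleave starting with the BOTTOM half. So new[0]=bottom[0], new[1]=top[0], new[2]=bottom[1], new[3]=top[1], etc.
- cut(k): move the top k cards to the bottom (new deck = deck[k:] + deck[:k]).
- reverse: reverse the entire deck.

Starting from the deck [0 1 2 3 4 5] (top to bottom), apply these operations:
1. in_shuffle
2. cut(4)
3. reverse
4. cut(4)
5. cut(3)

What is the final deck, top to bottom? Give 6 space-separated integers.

After op 1 (in_shuffle): [3 0 4 1 5 2]
After op 2 (cut(4)): [5 2 3 0 4 1]
After op 3 (reverse): [1 4 0 3 2 5]
After op 4 (cut(4)): [2 5 1 4 0 3]
After op 5 (cut(3)): [4 0 3 2 5 1]

Answer: 4 0 3 2 5 1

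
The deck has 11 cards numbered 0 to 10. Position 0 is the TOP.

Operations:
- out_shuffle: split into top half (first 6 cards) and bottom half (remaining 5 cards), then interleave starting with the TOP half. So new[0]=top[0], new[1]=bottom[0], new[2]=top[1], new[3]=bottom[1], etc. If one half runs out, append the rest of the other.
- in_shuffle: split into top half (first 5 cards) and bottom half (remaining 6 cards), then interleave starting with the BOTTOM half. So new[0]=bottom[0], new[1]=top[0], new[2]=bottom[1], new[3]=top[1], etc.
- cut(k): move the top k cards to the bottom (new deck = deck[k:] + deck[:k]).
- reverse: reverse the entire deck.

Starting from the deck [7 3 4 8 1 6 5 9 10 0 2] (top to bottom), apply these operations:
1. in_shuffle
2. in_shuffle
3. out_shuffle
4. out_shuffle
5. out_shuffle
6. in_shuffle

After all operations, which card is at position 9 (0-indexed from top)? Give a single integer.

Answer: 0

Derivation:
After op 1 (in_shuffle): [6 7 5 3 9 4 10 8 0 1 2]
After op 2 (in_shuffle): [4 6 10 7 8 5 0 3 1 9 2]
After op 3 (out_shuffle): [4 0 6 3 10 1 7 9 8 2 5]
After op 4 (out_shuffle): [4 7 0 9 6 8 3 2 10 5 1]
After op 5 (out_shuffle): [4 3 7 2 0 10 9 5 6 1 8]
After op 6 (in_shuffle): [10 4 9 3 5 7 6 2 1 0 8]
Position 9: card 0.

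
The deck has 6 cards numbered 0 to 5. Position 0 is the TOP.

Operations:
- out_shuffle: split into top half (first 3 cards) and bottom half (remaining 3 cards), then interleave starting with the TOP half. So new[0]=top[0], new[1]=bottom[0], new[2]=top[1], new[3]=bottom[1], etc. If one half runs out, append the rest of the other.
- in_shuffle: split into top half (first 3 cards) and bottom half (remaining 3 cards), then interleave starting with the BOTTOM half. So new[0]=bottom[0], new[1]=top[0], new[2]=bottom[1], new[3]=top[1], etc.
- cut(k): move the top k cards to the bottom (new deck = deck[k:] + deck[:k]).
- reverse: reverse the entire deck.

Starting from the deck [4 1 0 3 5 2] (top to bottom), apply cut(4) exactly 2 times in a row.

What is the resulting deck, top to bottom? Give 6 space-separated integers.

Answer: 0 3 5 2 4 1

Derivation:
After op 1 (cut(4)): [5 2 4 1 0 3]
After op 2 (cut(4)): [0 3 5 2 4 1]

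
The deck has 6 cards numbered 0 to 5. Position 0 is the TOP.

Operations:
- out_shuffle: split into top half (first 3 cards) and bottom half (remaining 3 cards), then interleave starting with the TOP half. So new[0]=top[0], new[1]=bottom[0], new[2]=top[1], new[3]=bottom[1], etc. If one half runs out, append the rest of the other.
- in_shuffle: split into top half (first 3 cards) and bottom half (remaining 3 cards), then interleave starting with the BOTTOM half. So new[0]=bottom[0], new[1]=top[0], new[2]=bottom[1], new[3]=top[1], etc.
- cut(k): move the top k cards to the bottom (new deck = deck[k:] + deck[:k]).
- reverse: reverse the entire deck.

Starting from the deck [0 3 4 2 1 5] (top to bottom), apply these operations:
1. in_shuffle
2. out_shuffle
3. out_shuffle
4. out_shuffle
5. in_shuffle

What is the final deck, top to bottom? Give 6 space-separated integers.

Answer: 0 2 3 1 4 5

Derivation:
After op 1 (in_shuffle): [2 0 1 3 5 4]
After op 2 (out_shuffle): [2 3 0 5 1 4]
After op 3 (out_shuffle): [2 5 3 1 0 4]
After op 4 (out_shuffle): [2 1 5 0 3 4]
After op 5 (in_shuffle): [0 2 3 1 4 5]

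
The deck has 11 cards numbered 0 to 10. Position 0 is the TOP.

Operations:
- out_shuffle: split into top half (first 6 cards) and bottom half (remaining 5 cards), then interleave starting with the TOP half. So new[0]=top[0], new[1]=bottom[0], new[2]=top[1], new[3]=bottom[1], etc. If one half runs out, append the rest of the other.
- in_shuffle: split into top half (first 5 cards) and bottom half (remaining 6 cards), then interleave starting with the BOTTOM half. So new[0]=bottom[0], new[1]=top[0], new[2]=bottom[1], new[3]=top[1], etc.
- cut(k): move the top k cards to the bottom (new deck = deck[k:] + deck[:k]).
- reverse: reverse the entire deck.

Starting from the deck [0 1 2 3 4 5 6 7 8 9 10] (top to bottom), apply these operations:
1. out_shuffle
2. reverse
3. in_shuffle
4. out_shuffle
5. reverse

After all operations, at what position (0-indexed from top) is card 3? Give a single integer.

Answer: 3

Derivation:
After op 1 (out_shuffle): [0 6 1 7 2 8 3 9 4 10 5]
After op 2 (reverse): [5 10 4 9 3 8 2 7 1 6 0]
After op 3 (in_shuffle): [8 5 2 10 7 4 1 9 6 3 0]
After op 4 (out_shuffle): [8 1 5 9 2 6 10 3 7 0 4]
After op 5 (reverse): [4 0 7 3 10 6 2 9 5 1 8]
Card 3 is at position 3.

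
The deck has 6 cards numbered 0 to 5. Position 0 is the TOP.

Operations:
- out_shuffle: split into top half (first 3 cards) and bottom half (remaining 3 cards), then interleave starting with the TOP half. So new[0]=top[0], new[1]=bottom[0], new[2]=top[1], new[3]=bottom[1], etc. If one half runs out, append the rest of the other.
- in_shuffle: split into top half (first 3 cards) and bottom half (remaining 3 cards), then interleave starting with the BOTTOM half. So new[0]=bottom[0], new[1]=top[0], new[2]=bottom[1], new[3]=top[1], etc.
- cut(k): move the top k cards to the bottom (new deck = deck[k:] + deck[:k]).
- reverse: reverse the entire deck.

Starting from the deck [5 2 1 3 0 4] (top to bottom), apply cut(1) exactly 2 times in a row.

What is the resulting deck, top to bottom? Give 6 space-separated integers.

After op 1 (cut(1)): [2 1 3 0 4 5]
After op 2 (cut(1)): [1 3 0 4 5 2]

Answer: 1 3 0 4 5 2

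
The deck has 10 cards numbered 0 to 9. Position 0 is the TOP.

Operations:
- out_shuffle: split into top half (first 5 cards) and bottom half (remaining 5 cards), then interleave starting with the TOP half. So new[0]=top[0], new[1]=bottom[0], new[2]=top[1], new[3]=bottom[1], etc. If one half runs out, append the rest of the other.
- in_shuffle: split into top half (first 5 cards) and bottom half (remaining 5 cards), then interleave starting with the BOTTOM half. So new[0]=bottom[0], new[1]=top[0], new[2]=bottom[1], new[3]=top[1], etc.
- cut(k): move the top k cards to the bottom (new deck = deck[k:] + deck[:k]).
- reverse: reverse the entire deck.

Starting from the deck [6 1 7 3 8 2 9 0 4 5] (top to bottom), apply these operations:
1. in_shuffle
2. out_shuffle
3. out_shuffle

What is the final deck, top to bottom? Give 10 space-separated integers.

After op 1 (in_shuffle): [2 6 9 1 0 7 4 3 5 8]
After op 2 (out_shuffle): [2 7 6 4 9 3 1 5 0 8]
After op 3 (out_shuffle): [2 3 7 1 6 5 4 0 9 8]

Answer: 2 3 7 1 6 5 4 0 9 8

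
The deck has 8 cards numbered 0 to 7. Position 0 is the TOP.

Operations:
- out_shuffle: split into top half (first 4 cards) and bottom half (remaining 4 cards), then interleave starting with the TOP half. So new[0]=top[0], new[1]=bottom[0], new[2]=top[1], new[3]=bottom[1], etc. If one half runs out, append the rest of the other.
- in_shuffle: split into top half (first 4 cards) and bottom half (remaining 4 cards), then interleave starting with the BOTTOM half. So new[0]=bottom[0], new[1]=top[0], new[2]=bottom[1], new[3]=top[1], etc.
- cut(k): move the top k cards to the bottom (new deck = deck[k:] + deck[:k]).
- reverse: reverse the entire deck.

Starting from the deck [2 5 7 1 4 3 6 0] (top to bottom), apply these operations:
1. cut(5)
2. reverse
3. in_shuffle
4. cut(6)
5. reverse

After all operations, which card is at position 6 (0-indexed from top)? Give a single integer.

Answer: 5

Derivation:
After op 1 (cut(5)): [3 6 0 2 5 7 1 4]
After op 2 (reverse): [4 1 7 5 2 0 6 3]
After op 3 (in_shuffle): [2 4 0 1 6 7 3 5]
After op 4 (cut(6)): [3 5 2 4 0 1 6 7]
After op 5 (reverse): [7 6 1 0 4 2 5 3]
Position 6: card 5.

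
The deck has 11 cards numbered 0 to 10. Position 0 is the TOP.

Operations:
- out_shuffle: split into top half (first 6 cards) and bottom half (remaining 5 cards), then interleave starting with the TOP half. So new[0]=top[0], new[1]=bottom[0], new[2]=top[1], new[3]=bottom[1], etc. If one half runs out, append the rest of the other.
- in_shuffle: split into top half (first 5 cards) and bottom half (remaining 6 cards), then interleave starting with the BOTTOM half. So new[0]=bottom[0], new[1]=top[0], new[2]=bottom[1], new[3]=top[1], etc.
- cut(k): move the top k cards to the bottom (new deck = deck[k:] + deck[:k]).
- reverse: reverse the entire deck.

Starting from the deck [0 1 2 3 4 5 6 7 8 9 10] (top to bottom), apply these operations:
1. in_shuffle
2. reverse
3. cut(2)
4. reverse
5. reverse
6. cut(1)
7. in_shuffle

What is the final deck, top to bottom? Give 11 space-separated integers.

After op 1 (in_shuffle): [5 0 6 1 7 2 8 3 9 4 10]
After op 2 (reverse): [10 4 9 3 8 2 7 1 6 0 5]
After op 3 (cut(2)): [9 3 8 2 7 1 6 0 5 10 4]
After op 4 (reverse): [4 10 5 0 6 1 7 2 8 3 9]
After op 5 (reverse): [9 3 8 2 7 1 6 0 5 10 4]
After op 6 (cut(1)): [3 8 2 7 1 6 0 5 10 4 9]
After op 7 (in_shuffle): [6 3 0 8 5 2 10 7 4 1 9]

Answer: 6 3 0 8 5 2 10 7 4 1 9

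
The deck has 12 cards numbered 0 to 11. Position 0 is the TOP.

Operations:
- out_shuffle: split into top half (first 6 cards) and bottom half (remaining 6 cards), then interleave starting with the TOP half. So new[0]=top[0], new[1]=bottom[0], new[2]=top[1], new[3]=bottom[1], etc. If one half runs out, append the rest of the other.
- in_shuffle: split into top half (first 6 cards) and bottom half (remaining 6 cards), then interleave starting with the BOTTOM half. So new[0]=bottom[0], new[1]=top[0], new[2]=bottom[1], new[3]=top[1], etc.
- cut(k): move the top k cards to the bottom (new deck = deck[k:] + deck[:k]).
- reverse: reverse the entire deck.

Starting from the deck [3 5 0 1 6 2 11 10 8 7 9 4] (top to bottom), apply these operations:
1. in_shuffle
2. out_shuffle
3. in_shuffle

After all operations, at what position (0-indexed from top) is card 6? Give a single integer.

After op 1 (in_shuffle): [11 3 10 5 8 0 7 1 9 6 4 2]
After op 2 (out_shuffle): [11 7 3 1 10 9 5 6 8 4 0 2]
After op 3 (in_shuffle): [5 11 6 7 8 3 4 1 0 10 2 9]
Card 6 is at position 2.

Answer: 2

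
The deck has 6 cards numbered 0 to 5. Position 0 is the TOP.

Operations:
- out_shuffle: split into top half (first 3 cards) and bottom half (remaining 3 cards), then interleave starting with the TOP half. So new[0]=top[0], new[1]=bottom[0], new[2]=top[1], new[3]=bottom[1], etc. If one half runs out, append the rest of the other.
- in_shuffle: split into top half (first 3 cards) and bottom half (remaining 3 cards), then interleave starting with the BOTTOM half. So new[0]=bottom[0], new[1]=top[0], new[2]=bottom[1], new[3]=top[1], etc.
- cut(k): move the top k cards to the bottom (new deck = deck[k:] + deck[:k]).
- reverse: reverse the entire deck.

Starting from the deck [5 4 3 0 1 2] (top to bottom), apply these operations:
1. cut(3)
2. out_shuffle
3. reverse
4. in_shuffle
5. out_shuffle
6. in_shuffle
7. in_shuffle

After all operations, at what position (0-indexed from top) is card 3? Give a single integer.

After op 1 (cut(3)): [0 1 2 5 4 3]
After op 2 (out_shuffle): [0 5 1 4 2 3]
After op 3 (reverse): [3 2 4 1 5 0]
After op 4 (in_shuffle): [1 3 5 2 0 4]
After op 5 (out_shuffle): [1 2 3 0 5 4]
After op 6 (in_shuffle): [0 1 5 2 4 3]
After op 7 (in_shuffle): [2 0 4 1 3 5]
Card 3 is at position 4.

Answer: 4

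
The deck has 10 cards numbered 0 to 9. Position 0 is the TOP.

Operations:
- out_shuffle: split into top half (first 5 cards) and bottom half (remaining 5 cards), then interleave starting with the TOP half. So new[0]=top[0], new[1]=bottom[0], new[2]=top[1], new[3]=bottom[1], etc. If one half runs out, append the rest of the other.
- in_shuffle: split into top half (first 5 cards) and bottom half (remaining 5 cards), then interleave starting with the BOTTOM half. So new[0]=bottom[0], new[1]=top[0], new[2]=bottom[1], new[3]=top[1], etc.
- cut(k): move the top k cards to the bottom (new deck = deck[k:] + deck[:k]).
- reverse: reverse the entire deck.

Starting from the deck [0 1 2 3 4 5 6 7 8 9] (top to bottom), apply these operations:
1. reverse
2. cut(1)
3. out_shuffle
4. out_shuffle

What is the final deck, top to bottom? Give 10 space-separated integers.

After op 1 (reverse): [9 8 7 6 5 4 3 2 1 0]
After op 2 (cut(1)): [8 7 6 5 4 3 2 1 0 9]
After op 3 (out_shuffle): [8 3 7 2 6 1 5 0 4 9]
After op 4 (out_shuffle): [8 1 3 5 7 0 2 4 6 9]

Answer: 8 1 3 5 7 0 2 4 6 9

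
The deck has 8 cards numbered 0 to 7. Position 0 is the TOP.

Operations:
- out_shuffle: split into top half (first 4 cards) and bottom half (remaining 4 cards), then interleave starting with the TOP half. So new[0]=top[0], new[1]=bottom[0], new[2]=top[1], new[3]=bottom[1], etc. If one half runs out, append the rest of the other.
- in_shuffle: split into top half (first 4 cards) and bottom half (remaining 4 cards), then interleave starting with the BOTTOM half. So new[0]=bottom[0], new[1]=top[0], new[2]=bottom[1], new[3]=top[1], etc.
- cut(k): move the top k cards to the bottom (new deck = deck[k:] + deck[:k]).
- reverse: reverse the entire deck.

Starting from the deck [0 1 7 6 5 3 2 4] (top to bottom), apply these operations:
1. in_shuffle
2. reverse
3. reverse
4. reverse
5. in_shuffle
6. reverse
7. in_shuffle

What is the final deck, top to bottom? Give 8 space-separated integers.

After op 1 (in_shuffle): [5 0 3 1 2 7 4 6]
After op 2 (reverse): [6 4 7 2 1 3 0 5]
After op 3 (reverse): [5 0 3 1 2 7 4 6]
After op 4 (reverse): [6 4 7 2 1 3 0 5]
After op 5 (in_shuffle): [1 6 3 4 0 7 5 2]
After op 6 (reverse): [2 5 7 0 4 3 6 1]
After op 7 (in_shuffle): [4 2 3 5 6 7 1 0]

Answer: 4 2 3 5 6 7 1 0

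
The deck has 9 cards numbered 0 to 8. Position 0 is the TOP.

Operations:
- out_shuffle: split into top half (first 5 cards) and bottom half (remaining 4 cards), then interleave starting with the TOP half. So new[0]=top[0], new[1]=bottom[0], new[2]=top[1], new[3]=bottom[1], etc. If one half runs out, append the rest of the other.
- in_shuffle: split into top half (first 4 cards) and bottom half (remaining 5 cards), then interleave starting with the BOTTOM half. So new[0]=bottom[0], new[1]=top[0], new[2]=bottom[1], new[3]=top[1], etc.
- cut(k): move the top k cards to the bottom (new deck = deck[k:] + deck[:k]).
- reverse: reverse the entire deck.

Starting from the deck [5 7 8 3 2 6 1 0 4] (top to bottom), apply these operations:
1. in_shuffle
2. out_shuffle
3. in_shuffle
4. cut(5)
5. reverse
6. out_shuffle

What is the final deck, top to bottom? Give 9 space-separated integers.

Answer: 7 1 8 0 3 4 2 5 6

Derivation:
After op 1 (in_shuffle): [2 5 6 7 1 8 0 3 4]
After op 2 (out_shuffle): [2 8 5 0 6 3 7 4 1]
After op 3 (in_shuffle): [6 2 3 8 7 5 4 0 1]
After op 4 (cut(5)): [5 4 0 1 6 2 3 8 7]
After op 5 (reverse): [7 8 3 2 6 1 0 4 5]
After op 6 (out_shuffle): [7 1 8 0 3 4 2 5 6]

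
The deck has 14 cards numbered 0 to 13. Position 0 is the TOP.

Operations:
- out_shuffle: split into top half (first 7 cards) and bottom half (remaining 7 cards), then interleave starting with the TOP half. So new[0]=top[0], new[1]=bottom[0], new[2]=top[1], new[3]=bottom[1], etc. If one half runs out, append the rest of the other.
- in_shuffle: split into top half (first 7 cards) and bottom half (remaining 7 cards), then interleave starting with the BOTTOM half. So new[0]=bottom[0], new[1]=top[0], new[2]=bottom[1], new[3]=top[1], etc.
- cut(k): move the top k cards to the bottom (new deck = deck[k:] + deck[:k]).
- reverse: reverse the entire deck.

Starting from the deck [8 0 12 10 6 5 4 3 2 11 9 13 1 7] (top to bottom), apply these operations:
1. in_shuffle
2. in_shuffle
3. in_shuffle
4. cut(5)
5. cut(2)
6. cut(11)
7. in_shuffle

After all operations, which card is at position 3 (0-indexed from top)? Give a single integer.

Answer: 13

Derivation:
After op 1 (in_shuffle): [3 8 2 0 11 12 9 10 13 6 1 5 7 4]
After op 2 (in_shuffle): [10 3 13 8 6 2 1 0 5 11 7 12 4 9]
After op 3 (in_shuffle): [0 10 5 3 11 13 7 8 12 6 4 2 9 1]
After op 4 (cut(5)): [13 7 8 12 6 4 2 9 1 0 10 5 3 11]
After op 5 (cut(2)): [8 12 6 4 2 9 1 0 10 5 3 11 13 7]
After op 6 (cut(11)): [11 13 7 8 12 6 4 2 9 1 0 10 5 3]
After op 7 (in_shuffle): [2 11 9 13 1 7 0 8 10 12 5 6 3 4]
Position 3: card 13.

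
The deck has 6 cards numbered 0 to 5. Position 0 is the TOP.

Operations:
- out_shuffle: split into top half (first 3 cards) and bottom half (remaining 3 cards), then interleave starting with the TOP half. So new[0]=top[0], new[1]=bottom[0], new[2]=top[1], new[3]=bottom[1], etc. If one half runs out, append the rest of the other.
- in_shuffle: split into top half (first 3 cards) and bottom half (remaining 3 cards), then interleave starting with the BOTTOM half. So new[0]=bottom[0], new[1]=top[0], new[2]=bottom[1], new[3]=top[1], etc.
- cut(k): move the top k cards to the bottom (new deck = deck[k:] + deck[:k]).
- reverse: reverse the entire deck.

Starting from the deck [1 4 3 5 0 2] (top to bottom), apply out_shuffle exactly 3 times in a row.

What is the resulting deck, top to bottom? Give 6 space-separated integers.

After op 1 (out_shuffle): [1 5 4 0 3 2]
After op 2 (out_shuffle): [1 0 5 3 4 2]
After op 3 (out_shuffle): [1 3 0 4 5 2]

Answer: 1 3 0 4 5 2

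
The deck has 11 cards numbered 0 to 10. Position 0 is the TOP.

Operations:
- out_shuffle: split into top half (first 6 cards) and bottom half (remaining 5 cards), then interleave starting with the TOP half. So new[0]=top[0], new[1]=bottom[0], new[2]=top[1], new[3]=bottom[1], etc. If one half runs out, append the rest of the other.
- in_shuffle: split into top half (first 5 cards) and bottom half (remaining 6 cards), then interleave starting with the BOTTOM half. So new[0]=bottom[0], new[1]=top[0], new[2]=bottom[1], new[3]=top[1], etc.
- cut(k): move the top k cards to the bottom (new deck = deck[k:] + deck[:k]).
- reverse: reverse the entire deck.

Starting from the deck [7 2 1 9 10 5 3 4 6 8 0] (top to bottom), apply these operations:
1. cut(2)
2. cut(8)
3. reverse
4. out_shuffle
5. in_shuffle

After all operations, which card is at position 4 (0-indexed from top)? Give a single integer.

After op 1 (cut(2)): [1 9 10 5 3 4 6 8 0 7 2]
After op 2 (cut(8)): [0 7 2 1 9 10 5 3 4 6 8]
After op 3 (reverse): [8 6 4 3 5 10 9 1 2 7 0]
After op 4 (out_shuffle): [8 9 6 1 4 2 3 7 5 0 10]
After op 5 (in_shuffle): [2 8 3 9 7 6 5 1 0 4 10]
Position 4: card 7.

Answer: 7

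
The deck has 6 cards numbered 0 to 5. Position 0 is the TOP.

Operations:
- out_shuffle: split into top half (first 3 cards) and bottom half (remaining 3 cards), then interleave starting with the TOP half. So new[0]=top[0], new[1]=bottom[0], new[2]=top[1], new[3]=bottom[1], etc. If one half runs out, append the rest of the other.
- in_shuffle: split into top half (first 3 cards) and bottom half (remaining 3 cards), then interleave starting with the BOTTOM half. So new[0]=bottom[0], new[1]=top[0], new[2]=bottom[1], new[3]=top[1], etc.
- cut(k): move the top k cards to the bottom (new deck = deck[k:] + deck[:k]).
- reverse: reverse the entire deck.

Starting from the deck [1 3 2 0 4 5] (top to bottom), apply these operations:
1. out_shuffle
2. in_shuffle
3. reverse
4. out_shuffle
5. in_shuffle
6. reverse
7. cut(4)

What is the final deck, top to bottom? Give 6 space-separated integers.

After op 1 (out_shuffle): [1 0 3 4 2 5]
After op 2 (in_shuffle): [4 1 2 0 5 3]
After op 3 (reverse): [3 5 0 2 1 4]
After op 4 (out_shuffle): [3 2 5 1 0 4]
After op 5 (in_shuffle): [1 3 0 2 4 5]
After op 6 (reverse): [5 4 2 0 3 1]
After op 7 (cut(4)): [3 1 5 4 2 0]

Answer: 3 1 5 4 2 0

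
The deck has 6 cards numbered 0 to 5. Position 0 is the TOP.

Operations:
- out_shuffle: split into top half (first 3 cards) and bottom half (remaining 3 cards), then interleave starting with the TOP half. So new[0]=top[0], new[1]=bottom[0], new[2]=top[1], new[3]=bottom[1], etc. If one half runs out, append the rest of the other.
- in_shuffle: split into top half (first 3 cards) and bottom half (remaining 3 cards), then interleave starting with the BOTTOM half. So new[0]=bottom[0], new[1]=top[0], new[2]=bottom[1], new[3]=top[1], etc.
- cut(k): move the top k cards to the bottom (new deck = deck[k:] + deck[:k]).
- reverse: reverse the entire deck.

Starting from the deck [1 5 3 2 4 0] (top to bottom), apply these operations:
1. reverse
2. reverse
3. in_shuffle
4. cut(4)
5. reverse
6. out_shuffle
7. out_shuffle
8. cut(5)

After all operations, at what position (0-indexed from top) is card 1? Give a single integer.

After op 1 (reverse): [0 4 2 3 5 1]
After op 2 (reverse): [1 5 3 2 4 0]
After op 3 (in_shuffle): [2 1 4 5 0 3]
After op 4 (cut(4)): [0 3 2 1 4 5]
After op 5 (reverse): [5 4 1 2 3 0]
After op 6 (out_shuffle): [5 2 4 3 1 0]
After op 7 (out_shuffle): [5 3 2 1 4 0]
After op 8 (cut(5)): [0 5 3 2 1 4]
Card 1 is at position 4.

Answer: 4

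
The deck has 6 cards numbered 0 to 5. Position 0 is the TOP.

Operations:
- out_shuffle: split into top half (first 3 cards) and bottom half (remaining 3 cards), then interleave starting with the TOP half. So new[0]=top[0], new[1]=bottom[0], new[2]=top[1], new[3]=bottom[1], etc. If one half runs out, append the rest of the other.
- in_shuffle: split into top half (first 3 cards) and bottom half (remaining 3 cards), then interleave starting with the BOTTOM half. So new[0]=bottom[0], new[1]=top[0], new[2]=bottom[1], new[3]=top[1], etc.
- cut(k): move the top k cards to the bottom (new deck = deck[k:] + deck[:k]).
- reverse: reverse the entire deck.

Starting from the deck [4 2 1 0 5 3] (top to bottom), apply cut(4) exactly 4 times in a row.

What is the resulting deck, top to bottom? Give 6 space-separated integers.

After op 1 (cut(4)): [5 3 4 2 1 0]
After op 2 (cut(4)): [1 0 5 3 4 2]
After op 3 (cut(4)): [4 2 1 0 5 3]
After op 4 (cut(4)): [5 3 4 2 1 0]

Answer: 5 3 4 2 1 0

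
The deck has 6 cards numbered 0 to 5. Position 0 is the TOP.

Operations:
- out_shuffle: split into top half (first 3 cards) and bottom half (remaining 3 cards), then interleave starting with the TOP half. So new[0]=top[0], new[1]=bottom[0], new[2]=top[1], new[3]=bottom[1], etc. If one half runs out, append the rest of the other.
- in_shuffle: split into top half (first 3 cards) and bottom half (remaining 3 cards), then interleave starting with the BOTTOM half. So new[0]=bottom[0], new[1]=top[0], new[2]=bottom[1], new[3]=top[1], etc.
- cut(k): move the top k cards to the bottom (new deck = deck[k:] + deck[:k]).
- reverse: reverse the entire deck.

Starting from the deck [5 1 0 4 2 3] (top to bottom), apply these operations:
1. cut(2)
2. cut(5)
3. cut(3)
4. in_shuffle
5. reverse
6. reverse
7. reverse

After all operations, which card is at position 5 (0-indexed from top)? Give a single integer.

Answer: 1

Derivation:
After op 1 (cut(2)): [0 4 2 3 5 1]
After op 2 (cut(5)): [1 0 4 2 3 5]
After op 3 (cut(3)): [2 3 5 1 0 4]
After op 4 (in_shuffle): [1 2 0 3 4 5]
After op 5 (reverse): [5 4 3 0 2 1]
After op 6 (reverse): [1 2 0 3 4 5]
After op 7 (reverse): [5 4 3 0 2 1]
Position 5: card 1.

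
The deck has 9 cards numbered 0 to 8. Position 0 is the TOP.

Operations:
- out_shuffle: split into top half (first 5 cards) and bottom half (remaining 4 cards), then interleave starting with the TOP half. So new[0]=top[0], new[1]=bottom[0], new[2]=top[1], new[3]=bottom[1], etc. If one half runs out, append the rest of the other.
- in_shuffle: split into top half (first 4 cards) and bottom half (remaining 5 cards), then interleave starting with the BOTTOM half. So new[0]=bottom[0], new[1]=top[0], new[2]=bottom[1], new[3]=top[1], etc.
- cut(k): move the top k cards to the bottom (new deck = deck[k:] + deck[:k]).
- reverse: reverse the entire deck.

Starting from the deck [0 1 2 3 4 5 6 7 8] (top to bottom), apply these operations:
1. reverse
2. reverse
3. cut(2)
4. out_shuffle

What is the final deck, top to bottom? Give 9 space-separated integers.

After op 1 (reverse): [8 7 6 5 4 3 2 1 0]
After op 2 (reverse): [0 1 2 3 4 5 6 7 8]
After op 3 (cut(2)): [2 3 4 5 6 7 8 0 1]
After op 4 (out_shuffle): [2 7 3 8 4 0 5 1 6]

Answer: 2 7 3 8 4 0 5 1 6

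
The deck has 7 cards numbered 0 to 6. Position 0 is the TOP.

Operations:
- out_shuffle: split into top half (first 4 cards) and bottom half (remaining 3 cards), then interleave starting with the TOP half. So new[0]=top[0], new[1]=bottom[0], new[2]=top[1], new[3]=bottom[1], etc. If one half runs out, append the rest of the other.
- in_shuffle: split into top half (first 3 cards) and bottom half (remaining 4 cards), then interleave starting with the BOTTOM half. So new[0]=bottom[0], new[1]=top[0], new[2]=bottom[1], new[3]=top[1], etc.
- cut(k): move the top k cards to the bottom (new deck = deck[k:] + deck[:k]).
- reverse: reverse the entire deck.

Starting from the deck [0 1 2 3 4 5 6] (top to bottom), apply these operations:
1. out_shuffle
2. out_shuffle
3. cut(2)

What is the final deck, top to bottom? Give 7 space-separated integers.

After op 1 (out_shuffle): [0 4 1 5 2 6 3]
After op 2 (out_shuffle): [0 2 4 6 1 3 5]
After op 3 (cut(2)): [4 6 1 3 5 0 2]

Answer: 4 6 1 3 5 0 2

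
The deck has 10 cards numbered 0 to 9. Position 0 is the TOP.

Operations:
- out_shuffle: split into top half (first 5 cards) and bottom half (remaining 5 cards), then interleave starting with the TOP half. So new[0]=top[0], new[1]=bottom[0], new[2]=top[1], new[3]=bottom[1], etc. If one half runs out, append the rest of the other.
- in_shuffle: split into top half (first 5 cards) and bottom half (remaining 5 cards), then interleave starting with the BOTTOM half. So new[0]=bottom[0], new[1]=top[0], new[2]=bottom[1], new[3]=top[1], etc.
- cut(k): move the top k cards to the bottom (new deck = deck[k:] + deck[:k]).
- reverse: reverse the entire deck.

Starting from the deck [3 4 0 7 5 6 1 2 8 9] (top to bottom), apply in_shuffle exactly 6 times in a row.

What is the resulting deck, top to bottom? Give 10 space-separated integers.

After op 1 (in_shuffle): [6 3 1 4 2 0 8 7 9 5]
After op 2 (in_shuffle): [0 6 8 3 7 1 9 4 5 2]
After op 3 (in_shuffle): [1 0 9 6 4 8 5 3 2 7]
After op 4 (in_shuffle): [8 1 5 0 3 9 2 6 7 4]
After op 5 (in_shuffle): [9 8 2 1 6 5 7 0 4 3]
After op 6 (in_shuffle): [5 9 7 8 0 2 4 1 3 6]

Answer: 5 9 7 8 0 2 4 1 3 6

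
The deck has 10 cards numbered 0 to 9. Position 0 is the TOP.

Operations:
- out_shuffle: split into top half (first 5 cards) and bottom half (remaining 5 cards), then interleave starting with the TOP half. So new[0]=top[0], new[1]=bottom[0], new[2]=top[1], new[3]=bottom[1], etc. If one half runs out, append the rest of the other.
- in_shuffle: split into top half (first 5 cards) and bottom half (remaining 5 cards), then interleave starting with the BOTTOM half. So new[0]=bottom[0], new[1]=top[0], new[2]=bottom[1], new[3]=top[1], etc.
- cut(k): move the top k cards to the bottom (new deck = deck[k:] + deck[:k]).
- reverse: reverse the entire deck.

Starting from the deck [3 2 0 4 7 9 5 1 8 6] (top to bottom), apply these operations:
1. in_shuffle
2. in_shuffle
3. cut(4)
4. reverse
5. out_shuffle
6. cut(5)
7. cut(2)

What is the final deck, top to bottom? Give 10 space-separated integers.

Answer: 5 1 4 3 7 8 2 9 6 0

Derivation:
After op 1 (in_shuffle): [9 3 5 2 1 0 8 4 6 7]
After op 2 (in_shuffle): [0 9 8 3 4 5 6 2 7 1]
After op 3 (cut(4)): [4 5 6 2 7 1 0 9 8 3]
After op 4 (reverse): [3 8 9 0 1 7 2 6 5 4]
After op 5 (out_shuffle): [3 7 8 2 9 6 0 5 1 4]
After op 6 (cut(5)): [6 0 5 1 4 3 7 8 2 9]
After op 7 (cut(2)): [5 1 4 3 7 8 2 9 6 0]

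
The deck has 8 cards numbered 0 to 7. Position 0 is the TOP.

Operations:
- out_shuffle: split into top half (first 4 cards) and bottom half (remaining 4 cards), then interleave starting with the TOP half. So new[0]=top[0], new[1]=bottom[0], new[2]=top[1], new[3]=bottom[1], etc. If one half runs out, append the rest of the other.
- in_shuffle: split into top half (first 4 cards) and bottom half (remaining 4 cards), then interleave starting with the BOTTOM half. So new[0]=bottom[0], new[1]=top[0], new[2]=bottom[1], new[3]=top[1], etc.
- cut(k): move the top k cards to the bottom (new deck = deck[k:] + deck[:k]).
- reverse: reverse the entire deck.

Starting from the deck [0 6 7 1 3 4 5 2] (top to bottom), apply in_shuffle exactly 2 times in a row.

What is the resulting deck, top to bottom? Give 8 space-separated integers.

Answer: 5 3 7 0 2 4 1 6

Derivation:
After op 1 (in_shuffle): [3 0 4 6 5 7 2 1]
After op 2 (in_shuffle): [5 3 7 0 2 4 1 6]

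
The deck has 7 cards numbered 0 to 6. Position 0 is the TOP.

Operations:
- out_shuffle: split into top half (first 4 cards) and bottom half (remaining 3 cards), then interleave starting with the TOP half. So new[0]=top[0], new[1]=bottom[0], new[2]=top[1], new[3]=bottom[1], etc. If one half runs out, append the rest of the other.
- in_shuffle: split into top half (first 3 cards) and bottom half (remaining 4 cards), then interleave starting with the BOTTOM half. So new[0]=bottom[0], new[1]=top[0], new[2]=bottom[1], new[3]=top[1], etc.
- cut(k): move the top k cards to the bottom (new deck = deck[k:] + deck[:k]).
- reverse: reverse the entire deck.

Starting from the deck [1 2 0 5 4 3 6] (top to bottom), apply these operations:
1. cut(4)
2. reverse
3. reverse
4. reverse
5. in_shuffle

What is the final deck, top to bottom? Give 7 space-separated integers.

After op 1 (cut(4)): [4 3 6 1 2 0 5]
After op 2 (reverse): [5 0 2 1 6 3 4]
After op 3 (reverse): [4 3 6 1 2 0 5]
After op 4 (reverse): [5 0 2 1 6 3 4]
After op 5 (in_shuffle): [1 5 6 0 3 2 4]

Answer: 1 5 6 0 3 2 4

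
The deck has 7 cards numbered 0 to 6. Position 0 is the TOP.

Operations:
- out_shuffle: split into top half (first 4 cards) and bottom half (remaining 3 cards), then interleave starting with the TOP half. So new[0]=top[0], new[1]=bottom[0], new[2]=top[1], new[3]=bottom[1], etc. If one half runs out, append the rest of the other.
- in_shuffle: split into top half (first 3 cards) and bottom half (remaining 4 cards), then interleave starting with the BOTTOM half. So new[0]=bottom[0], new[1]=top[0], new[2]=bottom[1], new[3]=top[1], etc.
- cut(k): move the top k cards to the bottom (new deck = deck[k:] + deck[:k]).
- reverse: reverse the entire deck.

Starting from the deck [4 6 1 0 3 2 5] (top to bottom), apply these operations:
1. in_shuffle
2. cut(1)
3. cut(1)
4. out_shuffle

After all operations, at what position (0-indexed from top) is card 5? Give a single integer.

After op 1 (in_shuffle): [0 4 3 6 2 1 5]
After op 2 (cut(1)): [4 3 6 2 1 5 0]
After op 3 (cut(1)): [3 6 2 1 5 0 4]
After op 4 (out_shuffle): [3 5 6 0 2 4 1]
Card 5 is at position 1.

Answer: 1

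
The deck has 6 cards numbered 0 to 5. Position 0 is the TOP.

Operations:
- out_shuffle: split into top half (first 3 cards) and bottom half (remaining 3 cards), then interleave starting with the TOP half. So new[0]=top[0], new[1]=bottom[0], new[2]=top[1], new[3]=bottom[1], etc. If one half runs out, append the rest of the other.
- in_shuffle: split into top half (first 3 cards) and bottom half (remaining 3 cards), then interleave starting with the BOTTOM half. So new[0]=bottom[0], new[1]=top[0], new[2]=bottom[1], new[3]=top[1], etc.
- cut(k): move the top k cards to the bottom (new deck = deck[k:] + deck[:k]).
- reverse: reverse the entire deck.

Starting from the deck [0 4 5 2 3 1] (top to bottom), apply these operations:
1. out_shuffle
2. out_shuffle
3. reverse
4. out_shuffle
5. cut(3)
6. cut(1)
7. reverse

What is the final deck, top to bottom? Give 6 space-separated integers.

After op 1 (out_shuffle): [0 2 4 3 5 1]
After op 2 (out_shuffle): [0 3 2 5 4 1]
After op 3 (reverse): [1 4 5 2 3 0]
After op 4 (out_shuffle): [1 2 4 3 5 0]
After op 5 (cut(3)): [3 5 0 1 2 4]
After op 6 (cut(1)): [5 0 1 2 4 3]
After op 7 (reverse): [3 4 2 1 0 5]

Answer: 3 4 2 1 0 5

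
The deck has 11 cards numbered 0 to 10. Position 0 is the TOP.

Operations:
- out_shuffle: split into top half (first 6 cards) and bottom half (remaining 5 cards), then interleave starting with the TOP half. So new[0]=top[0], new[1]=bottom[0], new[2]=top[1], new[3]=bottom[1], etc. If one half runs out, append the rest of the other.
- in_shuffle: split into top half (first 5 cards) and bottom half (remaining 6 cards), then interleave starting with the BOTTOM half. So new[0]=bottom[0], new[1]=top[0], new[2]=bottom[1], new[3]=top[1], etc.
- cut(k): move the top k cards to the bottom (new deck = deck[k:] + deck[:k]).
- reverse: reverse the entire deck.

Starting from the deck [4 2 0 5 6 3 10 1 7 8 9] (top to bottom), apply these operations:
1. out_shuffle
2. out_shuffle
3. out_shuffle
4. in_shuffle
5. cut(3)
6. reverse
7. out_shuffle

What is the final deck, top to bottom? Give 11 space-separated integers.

After op 1 (out_shuffle): [4 10 2 1 0 7 5 8 6 9 3]
After op 2 (out_shuffle): [4 5 10 8 2 6 1 9 0 3 7]
After op 3 (out_shuffle): [4 1 5 9 10 0 8 3 2 7 6]
After op 4 (in_shuffle): [0 4 8 1 3 5 2 9 7 10 6]
After op 5 (cut(3)): [1 3 5 2 9 7 10 6 0 4 8]
After op 6 (reverse): [8 4 0 6 10 7 9 2 5 3 1]
After op 7 (out_shuffle): [8 9 4 2 0 5 6 3 10 1 7]

Answer: 8 9 4 2 0 5 6 3 10 1 7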